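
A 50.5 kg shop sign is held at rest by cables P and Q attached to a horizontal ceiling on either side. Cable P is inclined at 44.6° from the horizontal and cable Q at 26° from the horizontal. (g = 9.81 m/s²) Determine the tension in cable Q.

Weight W = 50.5 × 9.81 = 495.4 N acts straight down.
Horizontal: T_P cos 44.6° = T_Q cos 26°  →  T_P = 1.262 T_Q.
Vertical: T_P sin 44.6° + T_Q sin 26° = 495.4.
Substituting the horizontal relation into the vertical equation gives 1.325 T_Q = 495.4, so T_Q = 374 N.

T_Q ≈ 374 N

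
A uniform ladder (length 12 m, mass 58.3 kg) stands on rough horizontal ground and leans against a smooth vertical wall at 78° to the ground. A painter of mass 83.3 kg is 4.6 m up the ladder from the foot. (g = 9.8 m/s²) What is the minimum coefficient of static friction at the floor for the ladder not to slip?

μ_min ≈ 0.0917

ΣF_y = 0: N_floor = 58.3×9.8 + 83.3×9.8 = 1387.7 N.
Torques about the foot: N_wall · 12 sin 78° = 58.3×9.8×6 cos 78° + 83.3×9.8×4.6 cos 78° → N_wall = 127.24 N.
ΣF_x = 0: f_floor = N_wall = 127.24 N.
μ_min = f_floor / N_floor = 127.24 / 1387.7 = 0.09169.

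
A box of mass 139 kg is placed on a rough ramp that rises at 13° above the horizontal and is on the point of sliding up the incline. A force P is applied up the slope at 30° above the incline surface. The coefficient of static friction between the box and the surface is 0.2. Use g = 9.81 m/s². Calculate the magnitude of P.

On the verge of sliding up the incline, friction equals μN and acts down the slope.
Perpendicular: N + P sin 30° = W cos 13° = 1329 N.
Along incline: P cos 30° = W sin 13° + μN  with W sin 13° = 306.7 N.
Solving the pair for P and N: P = 592.6 N, N = 1032 N (and f = μN = 206.5 N).

P ≈ 593 N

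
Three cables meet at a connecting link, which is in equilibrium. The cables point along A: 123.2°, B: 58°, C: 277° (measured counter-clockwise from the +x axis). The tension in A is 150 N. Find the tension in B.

T_B ≈ 105 N

Resolve: ΣF_x = 150 cos 123.2° + T_B cos 58° + T_C cos 277° = 0.
        ΣF_y = 150 sin 123.2° + T_B sin 58° + T_C sin 277° = 0.
The known terms sum to (-82.13, 125.5) N, so 0.5299 T_B + 0.1219 T_C = 82.13 and 0.8480 T_B − 0.9925 T_C = -125.5.
Solving simultaneously: T_B = 105.2 N, T_C = 216.4 N.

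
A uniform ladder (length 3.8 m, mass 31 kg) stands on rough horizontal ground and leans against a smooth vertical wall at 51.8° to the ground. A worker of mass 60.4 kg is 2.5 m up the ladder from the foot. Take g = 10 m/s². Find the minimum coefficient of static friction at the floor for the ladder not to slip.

ΣF_y = 0: N_floor = 31×10 + 60.4×10 = 914 N.
Torques about the foot: N_wall · 3.8 sin 51.8° = 31×10×1.9 cos 51.8° + 60.4×10×2.5 cos 51.8° → N_wall = 434.67 N.
ΣF_x = 0: f_floor = N_wall = 434.67 N.
μ_min = f_floor / N_floor = 434.67 / 914 = 0.4756.

μ_min ≈ 0.476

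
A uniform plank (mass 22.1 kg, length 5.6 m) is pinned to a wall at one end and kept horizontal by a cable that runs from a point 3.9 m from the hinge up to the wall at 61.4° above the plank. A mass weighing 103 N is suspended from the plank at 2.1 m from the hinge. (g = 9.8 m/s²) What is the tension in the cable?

T ≈ 240 N

Take torques about the hinge: T sin 61.4° · 3.9 = 22.1×9.8×2.8 + 103×2.1 = 822.72 N·m.
So T = 822.72 / (0.8780 × 3.9) = 240.27 N.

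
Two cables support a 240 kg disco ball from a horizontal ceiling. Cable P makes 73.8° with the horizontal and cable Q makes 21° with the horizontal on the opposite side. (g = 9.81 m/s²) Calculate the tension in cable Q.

Weight W = 240 × 9.81 = 2354 N acts straight down.
Horizontal: T_P cos 73.8° = T_Q cos 21°  →  T_P = 3.346 T_Q.
Vertical: T_P sin 73.8° + T_Q sin 21° = 2354.
Substituting the horizontal relation into the vertical equation gives 3.572 T_Q = 2354, so T_Q = 659.2 N.

T_Q ≈ 659 N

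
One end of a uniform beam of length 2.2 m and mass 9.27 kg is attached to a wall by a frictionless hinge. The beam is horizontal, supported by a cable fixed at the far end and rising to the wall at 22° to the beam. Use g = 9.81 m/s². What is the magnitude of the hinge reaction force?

Take torques about the hinge: T sin 22° · 2.2 = 9.27×9.81×1.1 = 100.03 N·m.
So T = 100.03 / (0.3746 × 2.2) = 121.38 N.
ΣF_x = 0: H_x = T cos 22° = 112.54 N.
ΣF_y = 0: H_y = (9.27×9.81) − T sin 22° = 90.939 − 45.469 = 45.469 N.
|H| = √(H_x² + H_y²) = √((112.54)² + (45.469)²) = 121.38 N.

|H| ≈ 121 N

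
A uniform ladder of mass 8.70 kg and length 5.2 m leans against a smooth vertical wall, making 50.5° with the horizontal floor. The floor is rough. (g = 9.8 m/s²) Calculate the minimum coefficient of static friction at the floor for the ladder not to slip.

μ_min ≈ 0.412

ΣF_y = 0: N_floor = 8.70×9.8 = 85.26 N.
Torques about the foot: N_wall · 5.2 sin 50.5° = 8.70×9.8×2.6 cos 50.5° → N_wall = 35.141 N.
ΣF_x = 0: f_floor = N_wall = 35.141 N.
μ_min = f_floor / N_floor = 35.141 / 85.26 = 0.4122.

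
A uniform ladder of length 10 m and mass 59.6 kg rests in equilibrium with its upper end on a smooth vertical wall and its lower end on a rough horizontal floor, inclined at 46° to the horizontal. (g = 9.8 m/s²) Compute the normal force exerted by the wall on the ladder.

N_wall ≈ 282 N

Torques about the foot: N_wall · 10 sin 46° = 59.6×9.8×5 cos 46° → N_wall = 282.02 N.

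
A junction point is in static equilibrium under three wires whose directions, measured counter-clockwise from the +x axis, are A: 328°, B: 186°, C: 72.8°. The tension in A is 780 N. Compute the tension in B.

T_B ≈ 820 N

Resolve: ΣF_x = 780 cos 328° + T_B cos 186° + T_C cos 72.8° = 0.
        ΣF_y = 780 sin 328° + T_B sin 186° + T_C sin 72.8° = 0.
The known terms sum to (661.5, -413.3) N, so -0.9945 T_B + 0.2957 T_C = -661.5 and -0.1045 T_B + 0.9553 T_C = 413.3.
Solving simultaneously: T_B = 820.5 N, T_C = 522.5 N.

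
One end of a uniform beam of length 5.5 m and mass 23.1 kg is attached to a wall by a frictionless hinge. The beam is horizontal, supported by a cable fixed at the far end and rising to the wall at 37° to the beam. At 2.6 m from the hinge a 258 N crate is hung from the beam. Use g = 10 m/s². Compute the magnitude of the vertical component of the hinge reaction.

|H_y| ≈ 252 N

Take torques about the hinge: T sin 37° · 5.5 = 23.1×10×2.75 + 258×2.6 = 1306.1 N·m.
So T = 1306.1 / (0.6018 × 5.5) = 394.58 N.
ΣF_y = 0: H_y = (23.1×10 + 258) − T sin 37° = 489 − 237.46 = 251.54 N.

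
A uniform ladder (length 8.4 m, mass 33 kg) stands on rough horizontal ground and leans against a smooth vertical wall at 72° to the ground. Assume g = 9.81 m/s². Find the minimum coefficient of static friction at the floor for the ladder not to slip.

μ_min ≈ 0.162

ΣF_y = 0: N_floor = 33×9.81 = 323.73 N.
Torques about the foot: N_wall · 8.4 sin 72° = 33×9.81×4.2 cos 72° → N_wall = 52.593 N.
ΣF_x = 0: f_floor = N_wall = 52.593 N.
μ_min = f_floor / N_floor = 52.593 / 323.73 = 0.1625.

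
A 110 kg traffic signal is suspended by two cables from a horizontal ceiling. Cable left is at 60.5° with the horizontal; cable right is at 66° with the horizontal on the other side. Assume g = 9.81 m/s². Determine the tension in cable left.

T_left ≈ 546 N

Weight W = 110 × 9.81 = 1079 N acts straight down.
Horizontal: T_left cos 60.5° = T_right cos 66°  →  T_right = 1.211 T_left.
Vertical: T_left sin 60.5° + T_right sin 66° = 1079.
Substituting the horizontal relation into the vertical equation gives 1.976 T_left = 1079, so T_left = 546 N.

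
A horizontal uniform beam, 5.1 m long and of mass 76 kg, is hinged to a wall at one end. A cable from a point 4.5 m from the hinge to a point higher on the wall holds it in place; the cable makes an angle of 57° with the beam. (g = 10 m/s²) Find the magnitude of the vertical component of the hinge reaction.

Take torques about the hinge: T sin 57° · 4.5 = 76×10×2.55 = 1938 N·m.
So T = 1938 / (0.8387 × 4.5) = 513.51 N.
ΣF_y = 0: H_y = (76×10) − T sin 57° = 760 − 430.67 = 329.33 N.

|H_y| ≈ 329 N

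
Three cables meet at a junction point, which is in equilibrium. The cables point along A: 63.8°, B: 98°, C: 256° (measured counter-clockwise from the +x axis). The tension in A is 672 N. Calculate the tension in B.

Resolve: ΣF_x = 672 cos 63.8° + T_B cos 98° + T_C cos 256° = 0.
        ΣF_y = 672 sin 63.8° + T_B sin 98° + T_C sin 256° = 0.
The known terms sum to (296.7, 603) N, so -0.1392 T_B − 0.2419 T_C = -296.7 and 0.9903 T_B − 0.9703 T_C = -603.
Solving simultaneously: T_B = 379.1 N, T_C = 1008 N.

T_B ≈ 379 N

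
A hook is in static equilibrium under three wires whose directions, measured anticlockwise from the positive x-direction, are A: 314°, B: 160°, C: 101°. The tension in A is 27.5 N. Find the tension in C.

T_C ≈ 14.1 N

Resolve: ΣF_x = 27.5 cos 314° + T_B cos 160° + T_C cos 101° = 0.
        ΣF_y = 27.5 sin 314° + T_B sin 160° + T_C sin 101° = 0.
The known terms sum to (19.1, -19.78) N, so -0.9397 T_B − 0.1908 T_C = -19.1 and 0.3420 T_B + 0.9816 T_C = 19.78.
Solving simultaneously: T_B = 17.47 N, T_C = 14.06 N.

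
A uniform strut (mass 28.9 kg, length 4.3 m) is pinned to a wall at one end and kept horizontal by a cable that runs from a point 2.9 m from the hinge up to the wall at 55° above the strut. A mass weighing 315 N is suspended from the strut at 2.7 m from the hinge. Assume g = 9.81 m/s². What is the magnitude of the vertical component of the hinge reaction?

|H_y| ≈ 95 N

Take torques about the hinge: T sin 55° · 2.9 = 28.9×9.81×2.15 + 315×2.7 = 1460 N·m.
So T = 1460 / (0.8192 × 2.9) = 614.62 N.
ΣF_y = 0: H_y = (28.9×9.81 + 315) − T sin 55° = 598.51 − 503.46 = 95.045 N.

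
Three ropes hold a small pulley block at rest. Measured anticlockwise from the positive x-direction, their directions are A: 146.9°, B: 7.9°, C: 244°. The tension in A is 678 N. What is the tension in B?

T_B ≈ 811 N

Resolve: ΣF_x = 678 cos 146.9° + T_B cos 7.9° + T_C cos 244° = 0.
        ΣF_y = 678 sin 146.9° + T_B sin 7.9° + T_C sin 244° = 0.
The known terms sum to (-568, 370.3) N, so 0.9905 T_B − 0.4384 T_C = 568 and 0.1374 T_B − 0.8988 T_C = -370.3.
Solving simultaneously: T_B = 810.6 N, T_C = 535.9 N.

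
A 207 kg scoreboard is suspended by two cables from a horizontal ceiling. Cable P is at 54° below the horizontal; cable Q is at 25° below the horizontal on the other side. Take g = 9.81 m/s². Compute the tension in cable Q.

T_Q ≈ 1220 N

Weight W = 207 × 9.81 = 2031 N acts straight down.
Horizontal: T_P cos 54° = T_Q cos 25°  →  T_P = 1.542 T_Q.
Vertical: T_P sin 54° + T_Q sin 25° = 2031.
Substituting the horizontal relation into the vertical equation gives 1.67 T_Q = 2031, so T_Q = 1216 N.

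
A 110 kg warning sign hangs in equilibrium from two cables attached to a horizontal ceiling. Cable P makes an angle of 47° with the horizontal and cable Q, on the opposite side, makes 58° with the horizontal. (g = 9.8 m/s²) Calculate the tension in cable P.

T_P ≈ 591 N

Weight W = 110 × 9.8 = 1078 N acts straight down.
Horizontal: T_P cos 47° = T_Q cos 58°  →  T_Q = 1.287 T_P.
Vertical: T_P sin 47° + T_Q sin 58° = 1078.
Substituting the horizontal relation into the vertical equation gives 1.823 T_P = 1078, so T_P = 591.4 N.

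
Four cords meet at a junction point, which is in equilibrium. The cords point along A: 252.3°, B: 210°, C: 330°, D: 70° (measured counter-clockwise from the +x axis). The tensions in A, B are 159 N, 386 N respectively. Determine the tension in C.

Resolve: ΣF_x = 159 cos 252.3° + 386 cos 210° + T_C cos 330° + T_D cos 70° = 0.
        ΣF_y = 159 sin 252.3° + 386 sin 210° + T_C sin 330° + T_D sin 70° = 0.
The known terms sum to (-382.6, -344.5) N, so 0.8660 T_C + 0.3420 T_D = 382.6 and -0.5000 T_C + 0.9397 T_D = 344.5.
Solving simultaneously: T_C = 245.5 N, T_D = 497.2 N.

T_C ≈ 245 N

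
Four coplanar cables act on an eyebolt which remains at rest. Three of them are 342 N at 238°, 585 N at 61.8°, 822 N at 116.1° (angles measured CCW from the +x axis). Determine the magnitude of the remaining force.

F ≈ 1000 N

Sum the known components: ΣF_x = -266.4 N, ΣF_y = 963.7 N.
For equilibrium the remaining force must supply (−ΣF_x, −ΣF_y) = (266.4, -963.7) N.
Magnitude = √((266.4)² + (-963.7)²) = 999.9 N; direction = atan2(-963.7, 266.4) = 285.5°.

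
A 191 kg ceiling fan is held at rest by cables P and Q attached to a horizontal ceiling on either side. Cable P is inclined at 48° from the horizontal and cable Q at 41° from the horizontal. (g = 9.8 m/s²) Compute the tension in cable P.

Weight W = 191 × 9.8 = 1872 N acts straight down.
Horizontal: T_P cos 48° = T_Q cos 41°  →  T_Q = 0.8866 T_P.
Vertical: T_P sin 48° + T_Q sin 41° = 1872.
Substituting the horizontal relation into the vertical equation gives 1.325 T_P = 1872, so T_P = 1413 N.

T_P ≈ 1410 N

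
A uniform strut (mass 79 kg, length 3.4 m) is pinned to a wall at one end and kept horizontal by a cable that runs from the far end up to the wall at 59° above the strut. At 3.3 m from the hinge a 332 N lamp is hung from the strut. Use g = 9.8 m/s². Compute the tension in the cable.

T ≈ 828 N

Take torques about the hinge: T sin 59° · 3.4 = 79×9.8×1.7 + 332×3.3 = 2411.7 N·m.
So T = 2411.7 / (0.8572 × 3.4) = 827.53 N.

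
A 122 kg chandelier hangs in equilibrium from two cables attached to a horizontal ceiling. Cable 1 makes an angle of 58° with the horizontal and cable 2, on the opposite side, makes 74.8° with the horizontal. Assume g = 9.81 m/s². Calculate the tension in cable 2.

T_2 ≈ 864 N

Weight W = 122 × 9.81 = 1197 N acts straight down.
Horizontal: T_1 cos 58° = T_2 cos 74.8°  →  T_1 = 0.4948 T_2.
Vertical: T_1 sin 58° + T_2 sin 74.8° = 1197.
Substituting the horizontal relation into the vertical equation gives 1.385 T_2 = 1197, so T_2 = 864.4 N.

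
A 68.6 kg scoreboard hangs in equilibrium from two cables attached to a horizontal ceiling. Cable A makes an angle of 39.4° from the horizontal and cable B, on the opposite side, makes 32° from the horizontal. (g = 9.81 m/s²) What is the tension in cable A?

Weight W = 68.6 × 9.81 = 673 N acts straight down.
Horizontal: T_A cos 39.4° = T_B cos 32°  →  T_B = 0.9112 T_A.
Vertical: T_A sin 39.4° + T_B sin 32° = 673.
Substituting the horizontal relation into the vertical equation gives 1.118 T_A = 673, so T_A = 602.2 N.

T_A ≈ 602 N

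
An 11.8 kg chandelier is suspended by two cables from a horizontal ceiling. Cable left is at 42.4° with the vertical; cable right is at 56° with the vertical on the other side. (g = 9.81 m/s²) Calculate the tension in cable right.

T_right ≈ 78.9 N

Angles from the horizontal: cable left is 90° − 42.4° = 47.6°, cable right is 90° − 56° = 34°.
Weight W = 11.8 × 9.81 = 115.8 N acts straight down.
Horizontal: T_left cos 47.6° = T_right cos 34°  →  T_left = 1.229 T_right.
Vertical: T_left sin 47.6° + T_right sin 34° = 115.8.
Substituting the horizontal relation into the vertical equation gives 1.467 T_right = 115.8, so T_right = 78.9 N.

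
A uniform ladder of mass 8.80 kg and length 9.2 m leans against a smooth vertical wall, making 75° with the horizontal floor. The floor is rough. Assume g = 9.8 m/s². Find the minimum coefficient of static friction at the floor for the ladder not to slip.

μ_min ≈ 0.134

ΣF_y = 0: N_floor = 8.80×9.8 = 86.24 N.
Torques about the foot: N_wall · 9.2 sin 75° = 8.80×9.8×4.6 cos 75° → N_wall = 11.554 N.
ΣF_x = 0: f_floor = N_wall = 11.554 N.
μ_min = f_floor / N_floor = 11.554 / 86.24 = 0.134.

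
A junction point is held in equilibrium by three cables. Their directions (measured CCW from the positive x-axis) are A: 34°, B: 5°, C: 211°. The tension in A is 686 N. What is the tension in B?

Resolve: ΣF_x = 686 cos 34° + T_B cos 5° + T_C cos 211° = 0.
        ΣF_y = 686 sin 34° + T_B sin 5° + T_C sin 211° = 0.
The known terms sum to (568.7, 383.6) N, so 0.9962 T_B − 0.8572 T_C = -568.7 and 0.0872 T_B − 0.5150 T_C = -383.6.
Solving simultaneously: T_B = 81.90 N, T_C = 758.7 N.

T_B ≈ 81.9 N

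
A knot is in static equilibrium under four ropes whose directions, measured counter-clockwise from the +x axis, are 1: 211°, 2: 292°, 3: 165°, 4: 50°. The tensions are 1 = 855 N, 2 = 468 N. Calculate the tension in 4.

Resolve: ΣF_x = 855 cos 211° + 468 cos 292° + T_3 cos 165° + T_4 cos 50° = 0.
        ΣF_y = 855 sin 211° + 468 sin 292° + T_3 sin 165° + T_4 sin 50° = 0.
The known terms sum to (-557.6, -874.3) N, so -0.9659 T_3 + 0.6428 T_4 = 557.6 and 0.2588 T_3 + 0.7660 T_4 = 874.3.
Solving simultaneously: T_3 = 148.8 N, T_4 = 1091 N.

T_4 ≈ 1090 N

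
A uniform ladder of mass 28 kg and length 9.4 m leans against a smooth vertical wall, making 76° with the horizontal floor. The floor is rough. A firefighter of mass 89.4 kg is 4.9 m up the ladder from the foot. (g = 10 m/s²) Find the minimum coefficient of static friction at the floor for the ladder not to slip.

μ_min ≈ 0.129

ΣF_y = 0: N_floor = 28×10 + 89.4×10 = 1174 N.
Torques about the foot: N_wall · 9.4 sin 76° = 28×10×4.7 cos 76° + 89.4×10×4.9 cos 76° → N_wall = 151.1 N.
ΣF_x = 0: f_floor = N_wall = 151.1 N.
μ_min = f_floor / N_floor = 151.1 / 1174 = 0.1287.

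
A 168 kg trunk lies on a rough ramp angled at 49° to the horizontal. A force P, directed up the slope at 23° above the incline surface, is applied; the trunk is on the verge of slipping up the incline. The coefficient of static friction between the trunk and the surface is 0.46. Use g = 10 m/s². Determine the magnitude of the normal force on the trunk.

On the verge of sliding up the incline, friction equals μN and acts down the slope.
Perpendicular: N + P sin 23° = W cos 49° = 1102 N.
Along incline: P cos 23° = W sin 49° + μN  with W sin 49° = 1268 N.
Solving the pair for P and N: P = 1613 N, N = 471.8 N (and f = μN = 217.1 N).

N ≈ 472 N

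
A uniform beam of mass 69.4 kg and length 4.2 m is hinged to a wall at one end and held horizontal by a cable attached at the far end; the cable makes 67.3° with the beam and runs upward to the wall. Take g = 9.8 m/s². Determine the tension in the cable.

T ≈ 369 N

Take torques about the hinge: T sin 67.3° · 4.2 = 69.4×9.8×2.1 = 1428.3 N·m.
So T = 1428.3 / (0.9225 × 4.2) = 368.61 N.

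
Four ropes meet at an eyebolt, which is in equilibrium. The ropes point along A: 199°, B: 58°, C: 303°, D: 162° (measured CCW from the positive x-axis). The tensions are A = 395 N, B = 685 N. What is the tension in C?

Resolve: ΣF_x = 395 cos 199° + 685 cos 58° + T_C cos 303° + T_D cos 162° = 0.
        ΣF_y = 395 sin 199° + 685 sin 58° + T_C sin 303° + T_D sin 162° = 0.
The known terms sum to (-10.49, 452.3) N, so 0.5446 T_C − 0.9511 T_D = 10.49 and -0.8387 T_C + 0.3090 T_D = -452.3.
Solving simultaneously: T_C = 678.4 N, T_D = 377.5 N.

T_C ≈ 678 N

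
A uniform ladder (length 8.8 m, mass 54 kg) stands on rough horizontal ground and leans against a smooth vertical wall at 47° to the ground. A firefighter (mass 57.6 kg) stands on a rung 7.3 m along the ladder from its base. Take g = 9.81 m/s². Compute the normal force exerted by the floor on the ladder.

ΣF_y = 0: N_floor = 54×9.81 + 57.6×9.81 = 1094.8 N.

N_floor ≈ 1090 N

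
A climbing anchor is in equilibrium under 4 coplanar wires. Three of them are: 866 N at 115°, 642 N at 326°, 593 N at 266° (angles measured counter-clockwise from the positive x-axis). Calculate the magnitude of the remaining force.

F ≈ 207 N

Sum the known components: ΣF_x = 124.9 N, ΣF_y = -165.7 N.
For equilibrium the remaining force must supply (−ΣF_x, −ΣF_y) = (-124.9, 165.7) N.
Magnitude = √((-124.9)² + (165.7)²) = 207.5 N; direction = atan2(165.7, -124.9) = 127.0°.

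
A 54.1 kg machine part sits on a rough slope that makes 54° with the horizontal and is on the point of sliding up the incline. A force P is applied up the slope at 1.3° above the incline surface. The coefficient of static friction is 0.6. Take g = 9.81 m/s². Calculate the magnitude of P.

On the verge of sliding up the incline, friction equals μN and acts down the slope.
Perpendicular: N + P sin 1.3° = W cos 54° = 311.9 N.
Along incline: P cos 1.3° = W sin 54° + μN  with W sin 54° = 429.4 N.
Solving the pair for P and N: P = 608.4 N, N = 298.1 N (and f = μN = 178.9 N).

P ≈ 608 N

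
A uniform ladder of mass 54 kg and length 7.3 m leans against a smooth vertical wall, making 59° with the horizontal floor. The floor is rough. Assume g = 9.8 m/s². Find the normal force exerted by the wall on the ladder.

Torques about the foot: N_wall · 7.3 sin 59° = 54×9.8×3.65 cos 59° → N_wall = 158.99 N.

N_wall ≈ 159 N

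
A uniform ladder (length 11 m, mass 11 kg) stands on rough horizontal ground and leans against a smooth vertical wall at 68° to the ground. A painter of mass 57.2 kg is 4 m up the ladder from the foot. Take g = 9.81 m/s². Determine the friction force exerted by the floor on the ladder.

Torques about the foot: N_wall · 11 sin 68° = 11×9.81×5.5 cos 68° + 57.2×9.81×4 cos 68° → N_wall = 104.24 N.
ΣF_x = 0: f_floor = N_wall = 104.24 N.

f ≈ 104 N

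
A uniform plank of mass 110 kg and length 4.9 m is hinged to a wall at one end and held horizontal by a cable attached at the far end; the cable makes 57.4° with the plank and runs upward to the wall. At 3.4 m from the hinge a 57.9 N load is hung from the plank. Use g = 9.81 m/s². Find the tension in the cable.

Take torques about the hinge: T sin 57.4° · 4.9 = 110×9.81×2.45 + 57.9×3.4 = 2840.7 N·m.
So T = 2840.7 / (0.8425 × 4.9) = 688.14 N.

T ≈ 688 N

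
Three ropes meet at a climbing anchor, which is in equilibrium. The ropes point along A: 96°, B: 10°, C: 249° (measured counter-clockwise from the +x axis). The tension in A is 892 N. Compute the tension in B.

T_B ≈ 472 N

Resolve: ΣF_x = 892 cos 96° + T_B cos 10° + T_C cos 249° = 0.
        ΣF_y = 892 sin 96° + T_B sin 10° + T_C sin 249° = 0.
The known terms sum to (-93.24, 887.1) N, so 0.9848 T_B − 0.3584 T_C = 93.24 and 0.1736 T_B − 0.9336 T_C = -887.1.
Solving simultaneously: T_B = 472.4 N, T_C = 1038 N.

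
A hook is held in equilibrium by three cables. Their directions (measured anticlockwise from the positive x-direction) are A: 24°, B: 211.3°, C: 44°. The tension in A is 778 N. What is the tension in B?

Resolve: ΣF_x = 778 cos 24° + T_B cos 211.3° + T_C cos 44° = 0.
        ΣF_y = 778 sin 24° + T_B sin 211.3° + T_C sin 44° = 0.
The known terms sum to (710.7, 316.4) N, so -0.8545 T_B + 0.7193 T_C = -710.7 and -0.5195 T_B + 0.6947 T_C = -316.4.
Solving simultaneously: T_B = 1210 N, T_C = 449.7 N.

T_B ≈ 1210 N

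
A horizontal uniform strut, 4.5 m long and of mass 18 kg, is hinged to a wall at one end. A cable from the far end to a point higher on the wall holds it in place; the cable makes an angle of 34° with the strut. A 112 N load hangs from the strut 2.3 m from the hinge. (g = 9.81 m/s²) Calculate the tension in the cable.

T ≈ 260 N

Take torques about the hinge: T sin 34° · 4.5 = 18×9.81×2.25 + 112×2.3 = 654.9 N·m.
So T = 654.9 / (0.5592 × 4.5) = 260.26 N.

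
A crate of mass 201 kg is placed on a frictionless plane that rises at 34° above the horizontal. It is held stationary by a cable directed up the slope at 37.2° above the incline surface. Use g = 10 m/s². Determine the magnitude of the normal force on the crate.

Take axes along and perpendicular to the incline. Weight components: W sin 34° = 1124 N down-slope, W cos 34° = 1666 N into the surface.
Along incline: T cos 37.2° = W sin 34° → T = 1411 N.
Perpendicular: N = W cos 34° − T sin 37.2° = 813.2 N.

N ≈ 813 N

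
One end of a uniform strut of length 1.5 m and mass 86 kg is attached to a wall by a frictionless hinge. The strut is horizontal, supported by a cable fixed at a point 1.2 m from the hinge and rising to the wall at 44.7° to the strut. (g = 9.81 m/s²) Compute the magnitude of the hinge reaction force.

|H| ≈ 620 N

Take torques about the hinge: T sin 44.7° · 1.2 = 86×9.81×0.75 = 632.75 N·m.
So T = 632.75 / (0.7034 × 1.2) = 749.63 N.
ΣF_x = 0: H_x = T cos 44.7° = 532.84 N.
ΣF_y = 0: H_y = (86×9.81) − T sin 44.7° = 843.66 − 527.29 = 316.37 N.
|H| = √(H_x² + H_y²) = √((532.84)² + (316.37)²) = 619.68 N.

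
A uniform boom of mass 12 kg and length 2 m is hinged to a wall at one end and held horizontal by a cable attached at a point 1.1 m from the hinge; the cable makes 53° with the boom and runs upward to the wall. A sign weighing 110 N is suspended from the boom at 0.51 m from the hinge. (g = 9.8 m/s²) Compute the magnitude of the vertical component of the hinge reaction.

Take torques about the hinge: T sin 53° · 1.1 = 12×9.8×1 + 110×0.51 = 173.7 N·m.
So T = 173.7 / (0.7986 × 1.1) = 197.72 N.
ΣF_y = 0: H_y = (12×9.8 + 110) − T sin 53° = 227.6 − 157.91 = 69.691 N.

|H_y| ≈ 69.7 N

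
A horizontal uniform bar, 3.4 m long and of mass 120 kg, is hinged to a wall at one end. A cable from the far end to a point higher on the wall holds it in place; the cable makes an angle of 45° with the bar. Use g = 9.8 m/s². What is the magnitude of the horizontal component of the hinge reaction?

Take torques about the hinge: T sin 45° · 3.4 = 120×9.8×1.7 = 1999.2 N·m.
So T = 1999.2 / (0.7071 × 3.4) = 831.56 N.
ΣF_x = 0: H_x = T cos 45° = 588 N.

H_x ≈ 588 N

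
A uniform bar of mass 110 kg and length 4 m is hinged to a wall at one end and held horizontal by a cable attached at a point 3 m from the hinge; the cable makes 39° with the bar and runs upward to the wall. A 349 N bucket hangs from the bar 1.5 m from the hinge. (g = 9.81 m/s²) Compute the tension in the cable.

T ≈ 1420 N

Take torques about the hinge: T sin 39° · 3 = 110×9.81×2 + 349×1.5 = 2681.7 N·m.
So T = 2681.7 / (0.6293 × 3) = 1420.4 N.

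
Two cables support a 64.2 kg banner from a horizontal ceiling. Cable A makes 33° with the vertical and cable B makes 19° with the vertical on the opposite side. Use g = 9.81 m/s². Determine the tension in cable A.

Angles from the horizontal: cable A is 90° − 33° = 57°, cable B is 90° − 19° = 71°.
Weight W = 64.2 × 9.81 = 629.8 N acts straight down.
Horizontal: T_A cos 57° = T_B cos 71°  →  T_B = 1.673 T_A.
Vertical: T_A sin 57° + T_B sin 71° = 629.8.
Substituting the horizontal relation into the vertical equation gives 2.42 T_A = 629.8, so T_A = 260.2 N.

T_A ≈ 260 N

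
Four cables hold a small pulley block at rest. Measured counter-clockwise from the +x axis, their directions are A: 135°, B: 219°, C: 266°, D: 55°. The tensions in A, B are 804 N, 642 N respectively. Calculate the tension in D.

T_D ≈ 2090 N

Resolve: ΣF_x = 804 cos 135° + 642 cos 219° + T_C cos 266° + T_D cos 55° = 0.
        ΣF_y = 804 sin 135° + 642 sin 219° + T_C sin 266° + T_D sin 55° = 0.
The known terms sum to (-1067, 164.5) N, so -0.0698 T_C + 0.5736 T_D = 1067 and -0.9976 T_C + 0.8192 T_D = -164.5.
Solving simultaneously: T_C = 1881 N, T_D = 2090 N.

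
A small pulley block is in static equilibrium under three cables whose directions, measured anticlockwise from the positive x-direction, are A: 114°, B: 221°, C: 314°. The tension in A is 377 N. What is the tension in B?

T_B ≈ 129 N

Resolve: ΣF_x = 377 cos 114° + T_B cos 221° + T_C cos 314° = 0.
        ΣF_y = 377 sin 114° + T_B sin 221° + T_C sin 314° = 0.
The known terms sum to (-153.3, 344.4) N, so -0.7547 T_B + 0.6947 T_C = 153.3 and -0.6561 T_B − 0.7193 T_C = -344.4.
Solving simultaneously: T_B = 129.1 N, T_C = 361 N.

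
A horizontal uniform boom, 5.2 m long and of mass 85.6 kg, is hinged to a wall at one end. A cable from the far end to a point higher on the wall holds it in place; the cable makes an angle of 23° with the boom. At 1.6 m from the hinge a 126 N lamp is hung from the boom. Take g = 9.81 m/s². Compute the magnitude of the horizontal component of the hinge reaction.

Take torques about the hinge: T sin 23° · 5.2 = 85.6×9.81×2.6 + 126×1.6 = 2384.9 N·m.
So T = 2384.9 / (0.3907 × 5.2) = 1173.8 N.
ΣF_x = 0: H_x = T cos 23° = 1080.5 N.

H_x ≈ 1080 N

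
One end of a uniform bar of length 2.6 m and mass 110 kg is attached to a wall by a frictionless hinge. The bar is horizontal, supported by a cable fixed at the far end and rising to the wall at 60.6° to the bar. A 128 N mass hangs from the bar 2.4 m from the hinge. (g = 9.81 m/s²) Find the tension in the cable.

T ≈ 755 N

Take torques about the hinge: T sin 60.6° · 2.6 = 110×9.81×1.3 + 128×2.4 = 1710 N·m.
So T = 1710 / (0.8712 × 2.6) = 754.93 N.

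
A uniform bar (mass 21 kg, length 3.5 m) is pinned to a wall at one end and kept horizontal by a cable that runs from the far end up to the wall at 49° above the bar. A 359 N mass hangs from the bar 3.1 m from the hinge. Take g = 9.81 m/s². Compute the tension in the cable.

T ≈ 558 N

Take torques about the hinge: T sin 49° · 3.5 = 21×9.81×1.75 + 359×3.1 = 1473.4 N·m.
So T = 1473.4 / (0.7547 × 3.5) = 557.8 N.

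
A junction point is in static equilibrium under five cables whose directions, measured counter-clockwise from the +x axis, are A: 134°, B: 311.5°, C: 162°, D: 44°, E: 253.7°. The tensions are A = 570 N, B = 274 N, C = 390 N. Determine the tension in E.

Resolve: ΣF_x = 570 cos 134° + 274 cos 311.5° + 390 cos 162° + T_D cos 44° + T_E cos 253.7° = 0.
        ΣF_y = 570 sin 134° + 274 sin 311.5° + 390 sin 162° + T_D sin 44° + T_E sin 253.7° = 0.
The known terms sum to (-585.3, 325.3) N, so 0.7193 T_D − 0.2807 T_E = 585.3 and 0.6947 T_D − 0.9598 T_E = -325.3.
Solving simultaneously: T_D = 1318 N, T_E = 1293 N.

T_E ≈ 1290 N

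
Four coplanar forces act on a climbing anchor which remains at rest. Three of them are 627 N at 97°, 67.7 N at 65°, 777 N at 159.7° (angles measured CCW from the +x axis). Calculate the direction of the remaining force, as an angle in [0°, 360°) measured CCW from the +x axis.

θ ≈ 309°

Sum the known components: ΣF_x = -776.5 N, ΣF_y = 953.3 N.
For equilibrium the remaining force must supply (−ΣF_x, −ΣF_y) = (776.5, -953.3) N.
Magnitude = √((776.5)² + (-953.3)²) = 1230 N; direction = atan2(-953.3, 776.5) = 309.2°.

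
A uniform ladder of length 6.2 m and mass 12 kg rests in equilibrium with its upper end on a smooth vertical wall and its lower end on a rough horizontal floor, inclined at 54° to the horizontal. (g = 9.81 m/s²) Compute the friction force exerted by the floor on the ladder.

f ≈ 42.8 N

Torques about the foot: N_wall · 6.2 sin 54° = 12×9.81×3.1 cos 54° → N_wall = 42.764 N.
ΣF_x = 0: f_floor = N_wall = 42.764 N.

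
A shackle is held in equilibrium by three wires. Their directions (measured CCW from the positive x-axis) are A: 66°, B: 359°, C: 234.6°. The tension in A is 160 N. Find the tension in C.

T_C ≈ 178 N

Resolve: ΣF_x = 160 cos 66° + T_B cos 359° + T_C cos 234.6° = 0.
        ΣF_y = 160 sin 66° + T_B sin 359° + T_C sin 234.6° = 0.
The known terms sum to (65.08, 146.2) N, so 0.9998 T_B − 0.5793 T_C = -65.08 and -0.0175 T_B − 0.8151 T_C = -146.2.
Solving simultaneously: T_B = 38.33 N, T_C = 178.5 N.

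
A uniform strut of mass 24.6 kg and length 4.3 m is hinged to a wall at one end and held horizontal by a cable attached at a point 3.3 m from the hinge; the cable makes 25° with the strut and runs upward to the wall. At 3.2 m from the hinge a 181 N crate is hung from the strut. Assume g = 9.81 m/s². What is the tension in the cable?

Take torques about the hinge: T sin 25° · 3.3 = 24.6×9.81×2.15 + 181×3.2 = 1098.1 N·m.
So T = 1098.1 / (0.4226 × 3.3) = 787.34 N.

T ≈ 787 N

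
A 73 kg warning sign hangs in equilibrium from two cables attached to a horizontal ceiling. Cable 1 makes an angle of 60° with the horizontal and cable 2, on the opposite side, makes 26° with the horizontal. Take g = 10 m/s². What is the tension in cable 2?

Weight W = 73 × 10 = 730 N acts straight down.
Horizontal: T_1 cos 60° = T_2 cos 26°  →  T_1 = 1.798 T_2.
Vertical: T_1 sin 60° + T_2 sin 26° = 730.
Substituting the horizontal relation into the vertical equation gives 1.995 T_2 = 730, so T_2 = 365.9 N.

T_2 ≈ 366 N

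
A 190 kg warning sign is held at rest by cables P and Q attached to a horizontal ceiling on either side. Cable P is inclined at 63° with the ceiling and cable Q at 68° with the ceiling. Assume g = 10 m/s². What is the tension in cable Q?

T_Q ≈ 1140 N

Weight W = 190 × 10 = 1900 N acts straight down.
Horizontal: T_P cos 63° = T_Q cos 68°  →  T_P = 0.8251 T_Q.
Vertical: T_P sin 63° + T_Q sin 68° = 1900.
Substituting the horizontal relation into the vertical equation gives 1.662 T_Q = 1900, so T_Q = 1143 N.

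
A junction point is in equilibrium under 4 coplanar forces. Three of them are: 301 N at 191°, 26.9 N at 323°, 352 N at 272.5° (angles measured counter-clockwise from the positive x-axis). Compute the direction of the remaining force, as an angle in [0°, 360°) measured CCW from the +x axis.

θ ≈ 58.7°

Sum the known components: ΣF_x = -258.6 N, ΣF_y = -425.3 N.
For equilibrium the remaining force must supply (−ΣF_x, −ΣF_y) = (258.6, 425.3) N.
Magnitude = √((258.6)² + (425.3)²) = 497.8 N; direction = atan2(425.3, 258.6) = 58.7°.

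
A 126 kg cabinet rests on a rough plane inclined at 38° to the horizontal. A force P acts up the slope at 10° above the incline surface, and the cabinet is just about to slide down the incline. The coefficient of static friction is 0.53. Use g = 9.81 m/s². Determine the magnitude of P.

P ≈ 274 N

On the verge of sliding down the incline, friction equals μN and acts up the slope.
Perpendicular: N + P sin 10° = W cos 38° = 974 N.
Along incline: P cos 10° + μN = W sin 38° with W sin 38° = 761 N.
Solving the pair for P and N: P = 274.2 N, N = 926.4 N (and f = μN = 491 N).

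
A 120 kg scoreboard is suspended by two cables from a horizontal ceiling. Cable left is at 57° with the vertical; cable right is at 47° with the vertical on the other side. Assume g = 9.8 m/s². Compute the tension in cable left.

T_left ≈ 886 N

Angles from the horizontal: cable left is 90° − 57° = 33°, cable right is 90° − 47° = 43°.
Weight W = 120 × 9.8 = 1176 N acts straight down.
Horizontal: T_left cos 33° = T_right cos 43°  →  T_right = 1.147 T_left.
Vertical: T_left sin 33° + T_right sin 43° = 1176.
Substituting the horizontal relation into the vertical equation gives 1.327 T_left = 1176, so T_left = 886.4 N.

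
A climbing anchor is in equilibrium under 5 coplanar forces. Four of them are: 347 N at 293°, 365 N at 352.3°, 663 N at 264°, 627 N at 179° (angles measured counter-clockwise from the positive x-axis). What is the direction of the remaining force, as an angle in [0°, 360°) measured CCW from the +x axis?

θ ≈ 78.9°

Sum the known components: ΣF_x = -198.9 N, ΣF_y = -1017 N.
For equilibrium the remaining force must supply (−ΣF_x, −ΣF_y) = (198.9, 1017) N.
Magnitude = √((198.9)² + (1017)²) = 1036 N; direction = atan2(1017, 198.9) = 78.9°.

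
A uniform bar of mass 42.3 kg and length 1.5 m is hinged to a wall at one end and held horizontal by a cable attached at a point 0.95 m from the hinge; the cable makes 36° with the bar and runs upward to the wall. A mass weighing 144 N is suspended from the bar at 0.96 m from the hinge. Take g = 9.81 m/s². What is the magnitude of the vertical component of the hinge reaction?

|H_y| ≈ 85.8 N

Take torques about the hinge: T sin 36° · 0.95 = 42.3×9.81×0.75 + 144×0.96 = 449.46 N·m.
So T = 449.46 / (0.5878 × 0.95) = 804.92 N.
ΣF_y = 0: H_y = (42.3×9.81 + 144) − T sin 36° = 558.96 − 473.12 = 85.845 N.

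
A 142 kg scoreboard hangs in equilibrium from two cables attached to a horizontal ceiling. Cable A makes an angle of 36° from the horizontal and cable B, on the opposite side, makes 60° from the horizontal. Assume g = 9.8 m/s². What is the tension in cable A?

T_A ≈ 700 N

Weight W = 142 × 9.8 = 1392 N acts straight down.
Horizontal: T_A cos 36° = T_B cos 60°  →  T_B = 1.618 T_A.
Vertical: T_A sin 36° + T_B sin 60° = 1392.
Substituting the horizontal relation into the vertical equation gives 1.989 T_A = 1392, so T_A = 699.6 N.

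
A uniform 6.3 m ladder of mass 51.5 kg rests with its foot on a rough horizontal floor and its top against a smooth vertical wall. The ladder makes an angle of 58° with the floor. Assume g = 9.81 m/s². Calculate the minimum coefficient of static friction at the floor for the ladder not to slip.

μ_min ≈ 0.312

ΣF_y = 0: N_floor = 51.5×9.81 = 505.22 N.
Torques about the foot: N_wall · 6.3 sin 58° = 51.5×9.81×3.15 cos 58° → N_wall = 157.85 N.
ΣF_x = 0: f_floor = N_wall = 157.85 N.
μ_min = f_floor / N_floor = 157.85 / 505.22 = 0.3124.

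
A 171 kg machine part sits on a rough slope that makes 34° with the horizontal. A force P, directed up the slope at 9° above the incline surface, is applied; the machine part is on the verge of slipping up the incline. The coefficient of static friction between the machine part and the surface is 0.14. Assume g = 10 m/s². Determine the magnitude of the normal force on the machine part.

On the verge of sliding up the incline, friction equals μN and acts down the slope.
Perpendicular: N + P sin 9° = W cos 34° = 1418 N.
Along incline: P cos 9° = W sin 34° + μN  with W sin 34° = 956.2 N.
Solving the pair for P and N: P = 1144 N, N = 1239 N (and f = μN = 173.4 N).

N ≈ 1240 N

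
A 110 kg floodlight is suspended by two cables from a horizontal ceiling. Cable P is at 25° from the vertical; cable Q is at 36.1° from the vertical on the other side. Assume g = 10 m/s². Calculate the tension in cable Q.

Angles from the horizontal: cable P is 90° − 25° = 65°, cable Q is 90° − 36.1° = 53.9°.
Weight W = 110 × 10 = 1100 N acts straight down.
Horizontal: T_P cos 65° = T_Q cos 53.9°  →  T_P = 1.394 T_Q.
Vertical: T_P sin 65° + T_Q sin 53.9° = 1100.
Substituting the horizontal relation into the vertical equation gives 2.072 T_Q = 1100, so T_Q = 531 N.

T_Q ≈ 531 N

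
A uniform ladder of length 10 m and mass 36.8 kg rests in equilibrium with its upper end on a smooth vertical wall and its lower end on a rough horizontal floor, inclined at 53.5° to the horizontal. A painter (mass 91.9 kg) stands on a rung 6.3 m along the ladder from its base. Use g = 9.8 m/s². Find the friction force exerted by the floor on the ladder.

f ≈ 553 N

Torques about the foot: N_wall · 10 sin 53.5° = 36.8×9.8×5 cos 53.5° + 91.9×9.8×6.3 cos 53.5° → N_wall = 553.28 N.
ΣF_x = 0: f_floor = N_wall = 553.28 N.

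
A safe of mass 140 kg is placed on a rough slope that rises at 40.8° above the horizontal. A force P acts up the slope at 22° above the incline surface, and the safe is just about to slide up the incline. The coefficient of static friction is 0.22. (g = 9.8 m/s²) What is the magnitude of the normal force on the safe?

On the verge of sliding up the incline, friction equals μN and acts down the slope.
Perpendicular: N + P sin 22° = W cos 40.8° = 1039 N.
Along incline: P cos 22° = W sin 40.8° + μN  with W sin 40.8° = 896.5 N.
Solving the pair for P and N: P = 1114 N, N = 621.2 N (and f = μN = 136.7 N).

N ≈ 621 N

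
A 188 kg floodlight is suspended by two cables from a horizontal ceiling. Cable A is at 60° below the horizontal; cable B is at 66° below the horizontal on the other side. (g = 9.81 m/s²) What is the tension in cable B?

T_B ≈ 1140 N

Weight W = 188 × 9.81 = 1844 N acts straight down.
Horizontal: T_A cos 60° = T_B cos 66°  →  T_A = 0.8135 T_B.
Vertical: T_A sin 60° + T_B sin 66° = 1844.
Substituting the horizontal relation into the vertical equation gives 1.618 T_B = 1844, so T_B = 1140 N.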